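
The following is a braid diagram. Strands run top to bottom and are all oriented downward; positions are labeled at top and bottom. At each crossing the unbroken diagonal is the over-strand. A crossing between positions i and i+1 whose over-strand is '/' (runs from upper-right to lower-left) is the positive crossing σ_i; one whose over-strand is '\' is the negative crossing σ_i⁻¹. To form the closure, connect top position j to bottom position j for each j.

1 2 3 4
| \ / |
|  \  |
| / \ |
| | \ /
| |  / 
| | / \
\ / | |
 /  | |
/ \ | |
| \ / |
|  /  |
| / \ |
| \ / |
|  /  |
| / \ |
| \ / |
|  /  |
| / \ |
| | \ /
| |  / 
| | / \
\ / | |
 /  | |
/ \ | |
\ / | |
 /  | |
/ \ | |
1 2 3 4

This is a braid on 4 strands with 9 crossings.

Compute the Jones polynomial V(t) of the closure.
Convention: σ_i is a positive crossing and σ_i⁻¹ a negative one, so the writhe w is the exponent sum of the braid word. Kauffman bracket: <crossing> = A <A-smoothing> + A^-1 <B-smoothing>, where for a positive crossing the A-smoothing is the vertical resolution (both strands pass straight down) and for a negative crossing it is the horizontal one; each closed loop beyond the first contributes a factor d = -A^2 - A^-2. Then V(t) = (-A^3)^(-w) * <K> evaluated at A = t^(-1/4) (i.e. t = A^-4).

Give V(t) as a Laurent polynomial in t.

t^10 - 3*t^9 + 4*t^8 - 6*t^7 + 6*t^6 - 5*t^5 + 5*t^4 - 2*t^3 + t^2

Derivation:
Reading the diagram top to bottom ('/'-over between positions i,i+1 = s_i, '\'-over = s_i^-1): braid word = s2^-1 s3 s1 s2 s2 s2 s3 s1 s1.
Braid: s2^-1 s3 s1 s2 s2 s2 s3 s1 s1 on 4 strands, 9 crossings.
Writhe w = (#positive) - (#negative) = 8 - 1 = 7.
Enumerate smoothing states for the bracket polynomial. There are 2^9 = 512 states.
Each crossing splits two ways (0=vertical, 1=horizontal). The state's weight is A^(#A-smoothings - #B-smoothings) * d^(loops - 1).
Tabulate the states by total A-exponent and number of loops L (A-exp: L × count):
  A^9: L=3 ×1
  A^7: L=2 ×5, L=4 ×4
  A^5: L=1 ×6, L=3 ×27, L=5 ×3
  A^3: L=2 ×57, L=4 ×26, L=6 ×1
  A^1: L=1 ×39, L=3 ×77, L=5 ×10
  A^-1: L=2 ×81, L=4 ×44, L=6 ×1
  A^-3: L=3 ×73, L=5 ×11
  A^-5: L=4 ×35, L=6 ×1
  A^-7: L=5 ×9
  A^-9: L=6 ×1
Each group contributes A^e * Σ count * d^(L-1):
Powers of d = -A^2 - A^-2: d^2 = A^4 + 2 + A^-4; d^3 = -A^6 - 3*A^2 - 3*A^-2 - A^-6; d^4 = A^8 + 4*A^4 + 6 + 4*A^-4 + A^-8; d^5 = -A^10 - 5*A^6 - 10*A^2 - 10*A^-2 - 5*A^-6 - A^-10.
  A^9 * (d^2) = A^13 + 2*A^9 + A^5
  A^7 * (5*d + 4*d^3) = -4*A^13 - 17*A^9 - 17*A^5 - 4*A
  A^5 * (6 + 27*d^2 + 3*d^4) = 3*A^13 + 39*A^9 + 78*A^5 + 39*A + 3*A^-3
  A^3 * (57*d + 26*d^3 + d^5) = -A^13 - 31*A^9 - 145*A^5 - 145*A - 31*A^-3 - A^-7
  A^1 * (39 + 77*d^2 + 10*d^4) = 10*A^9 + 117*A^5 + 253*A + 117*A^-3 + 10*A^-7
  A^-1 * (81*d + 44*d^3 + d^5) = -A^9 - 49*A^5 - 223*A - 223*A^-3 - 49*A^-7 - A^-11
  A^-3 * (73*d^2 + 11*d^4) = 11*A^5 + 117*A + 212*A^-3 + 117*A^-7 + 11*A^-11
  A^-5 * (35*d^3 + d^5) = -A^5 - 40*A - 115*A^-3 - 115*A^-7 - 40*A^-11 - A^-15
  A^-7 * (9*d^4) = 9*A + 36*A^-3 + 54*A^-7 + 36*A^-11 + 9*A^-15
  A^-9 * (d^5) = -A - 5*A^-3 - 10*A^-7 - 10*A^-11 - 5*A^-15 - A^-19
Summing the groups: <K> = -A^13 + 2*A^9 - 5*A^5 + 5*A - 6*A^-3 + 6*A^-7 - 4*A^-11 + 3*A^-15 - A^-19
Normalise by the writhe: (-A^3)^(-w) = (-A^3)^(-7) = -A^-21, so f(A) = -A^-21 * <K> = A^-8 - 2*A^-12 + 5*A^-16 - 5*A^-20 + 6*A^-24 - 6*A^-28 + 4*A^-32 - 3*A^-36 + A^-40.
Substitute A = t^(-1/4), i.e. A^e → t^(-e/4): V(t) = t^10 - 3*t^9 + 4*t^8 - 6*t^7 + 6*t^6 - 5*t^5 + 5*t^4 - 2*t^3 + t^2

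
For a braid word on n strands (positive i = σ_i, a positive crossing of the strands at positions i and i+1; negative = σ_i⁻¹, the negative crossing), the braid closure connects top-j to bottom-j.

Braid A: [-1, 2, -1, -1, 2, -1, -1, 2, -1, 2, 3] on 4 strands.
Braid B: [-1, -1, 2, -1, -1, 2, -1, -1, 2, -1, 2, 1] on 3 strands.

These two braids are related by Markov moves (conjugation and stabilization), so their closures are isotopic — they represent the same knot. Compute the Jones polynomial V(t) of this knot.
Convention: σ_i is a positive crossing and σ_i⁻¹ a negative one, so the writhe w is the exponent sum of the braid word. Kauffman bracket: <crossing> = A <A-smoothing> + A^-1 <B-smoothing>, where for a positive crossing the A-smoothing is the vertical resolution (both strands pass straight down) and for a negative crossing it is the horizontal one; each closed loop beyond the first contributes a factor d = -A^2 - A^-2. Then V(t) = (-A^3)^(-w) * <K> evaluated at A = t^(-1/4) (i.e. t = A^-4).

Markov-equivalent braids have isotopic closures, hence identical knot invariants. Strip the Markov moves from each word to reach a common short braid β, then compute V(t) once on β.
Braid A: s1^-1 s2 s1^-1 s1^-1 s2 s1^-1 s1^-1 s2 s1^-1 s2 s3 on 4 strands reduces by inverse Markov moves (closure unchanged at each step):
  Destabilize: the word has the form β·s3 where s3 occurs only as the final letter (β ∈ B_3); drop it and the last strand → 3 strands.
Reduced to β = s1^-1 s2 s1^-1 s1^-1 s2 s1^-1 s1^-1 s2 s1^-1 s2 on 3 strands, 10 crossings.
Braid B: s1^-1 s1^-1 s2 s1^-1 s1^-1 s2 s1^-1 s1^-1 s2 s1^-1 s2 s1 on 3 strands reduces by inverse Markov moves (closure unchanged at each step):
  Deconjugate: the word is γ·β·γ⁻¹ with γ = s1^-1 (prefix) and γ⁻¹ = s1 (suffix); strip both.
Reduced to β = s1^-1 s2 s1^-1 s1^-1 s2 s1^-1 s1^-1 s2 s1^-1 s2 on 3 strands, 10 crossings.
Both give the same β = s1^-1 s2 s1^-1 s1^-1 s2 s1^-1 s1^-1 s2 s1^-1 s2 on 3 strands, so one state sum suffices:
Braid: s1^-1 s2 s1^-1 s1^-1 s2 s1^-1 s1^-1 s2 s1^-1 s2 on 3 strands, 10 crossings.
Writhe w = (#positive) - (#negative) = 4 - 6 = -2.
Computing the Kauffman bracket via state sum. There are 2^10 = 1024 states.
For each crossing: s=0 is the vertical smoothing, s=1 horizontal. Crossing k contributes A^(sign_k * (1 - 2*s_k)); loop factor d = -A^2 - A^-2.
Tabulate the states by total A-exponent and number of loops L (A-exp: L × count):
  A^10: L=7 ×1
  A^8: L=6 ×10
  A^6: L=5 ×45
  A^4: L=4 ×118, L=6 ×2
  A^2: L=3 ×193, L=5 ×17
  A^0: L=2 ×192, L=4 ×59, L=6 ×1
  A^-2: L=1 ×95, L=3 ×108, L=5 ×7
  A^-4: L=2 ×95, L=4 ×25
  A^-6: L=3 ×43, L=5 ×2
  A^-8: L=4 ×10
  A^-10: L=5 ×1
Each group contributes A^e * Σ count * d^(L-1):
Powers of d = -A^2 - A^-2: d^2 = A^4 + 2 + A^-4; d^3 = -A^6 - 3*A^2 - 3*A^-2 - A^-6; d^4 = A^8 + 4*A^4 + 6 + 4*A^-4 + A^-8; d^5 = -A^10 - 5*A^6 - 10*A^2 - 10*A^-2 - 5*A^-6 - A^-10; d^6 = A^12 + 6*A^8 + 15*A^4 + 20 + 15*A^-4 + 6*A^-8 + A^-12.
  A^10 * (d^6) = A^22 + 6*A^18 + 15*A^14 + 20*A^10 + 15*A^6 + 6*A^2 + A^-2
  A^8 * (10*d^5) = -10*A^18 - 50*A^14 - 100*A^10 - 100*A^6 - 50*A^2 - 10*A^-2
  A^6 * (45*d^4) = 45*A^14 + 180*A^10 + 270*A^6 + 180*A^2 + 45*A^-2
  A^4 * (118*d^3 + 2*d^5) = -2*A^14 - 128*A^10 - 374*A^6 - 374*A^2 - 128*A^-2 - 2*A^-6
  A^2 * (193*d^2 + 17*d^4) = 17*A^10 + 261*A^6 + 488*A^2 + 261*A^-2 + 17*A^-6
  A^0 * (192*d + 59*d^3 + d^5) = -A^10 - 64*A^6 - 379*A^2 - 379*A^-2 - 64*A^-6 - A^-10
  A^-2 * (95 + 108*d^2 + 7*d^4) = 7*A^6 + 136*A^2 + 353*A^-2 + 136*A^-6 + 7*A^-10
  A^-4 * (95*d + 25*d^3) = -25*A^2 - 170*A^-2 - 170*A^-6 - 25*A^-10
  A^-6 * (43*d^2 + 2*d^4) = 2*A^2 + 51*A^-2 + 98*A^-6 + 51*A^-10 + 2*A^-14
  A^-8 * (10*d^3) = -10*A^-2 - 30*A^-6 - 30*A^-10 - 10*A^-14
  A^-10 * (d^4) = A^-2 + 4*A^-6 + 6*A^-10 + 4*A^-14 + A^-18
Summing the groups: <K> = A^22 - 4*A^18 + 8*A^14 - 12*A^10 + 15*A^6 - 16*A^2 + 15*A^-2 - 11*A^-6 + 8*A^-10 - 4*A^-14 + A^-18
Normalise by the writhe: (-A^3)^(-w) = (-A^3)^(2) = A^6, so f(A) = A^6 * <K> = A^28 - 4*A^24 + 8*A^20 - 12*A^16 + 15*A^12 - 16*A^8 + 15*A^4 - 11 + 8*A^-4 - 4*A^-8 + A^-12.
Substitute A = t^(-1/4), i.e. A^e → t^(-e/4): V(t) = t^3 - 4*t^2 + 8*t - 11 + 15*t^-1 - 16*t^-2 + 15*t^-3 - 12*t^-4 + 8*t^-5 - 4*t^-6 + t^-7

Answer: t^3 - 4*t^2 + 8*t - 11 + 15*t^-1 - 16*t^-2 + 15*t^-3 - 12*t^-4 + 8*t^-5 - 4*t^-6 + t^-7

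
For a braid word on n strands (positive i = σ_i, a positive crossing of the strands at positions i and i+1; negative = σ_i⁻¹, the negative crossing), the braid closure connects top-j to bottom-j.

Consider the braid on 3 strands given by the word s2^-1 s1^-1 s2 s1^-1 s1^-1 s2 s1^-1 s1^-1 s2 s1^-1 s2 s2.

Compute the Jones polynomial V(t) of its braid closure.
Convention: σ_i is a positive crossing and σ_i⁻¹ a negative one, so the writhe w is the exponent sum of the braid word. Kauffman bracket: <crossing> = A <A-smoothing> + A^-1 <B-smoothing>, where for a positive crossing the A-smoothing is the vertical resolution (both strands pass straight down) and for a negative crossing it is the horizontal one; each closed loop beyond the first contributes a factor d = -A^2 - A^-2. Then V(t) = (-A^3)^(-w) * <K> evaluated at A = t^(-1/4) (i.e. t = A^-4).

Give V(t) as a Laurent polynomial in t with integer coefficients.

t^3 - 4*t^2 + 8*t - 11 + 15*t^-1 - 16*t^-2 + 15*t^-3 - 12*t^-4 + 8*t^-5 - 4*t^-6 + t^-7

Derivation:
The presented braid s2^-1 s1^-1 s2 s1^-1 s1^-1 s2 s1^-1 s1^-1 s2 s1^-1 s2 s2 on 3 strands reduces by inverse Markov moves (closure unchanged at each step):
  Deconjugate: the word is γ·β·γ⁻¹ with γ = s2^-1 (prefix) and γ⁻¹ = s2 (suffix); strip both.
Reduced to β = s1^-1 s2 s1^-1 s1^-1 s2 s1^-1 s1^-1 s2 s1^-1 s2 on 3 strands, 10 crossings.
Compute on β:
Braid: s1^-1 s2 s1^-1 s1^-1 s2 s1^-1 s1^-1 s2 s1^-1 s2 on 3 strands, 10 crossings.
Writhe w = (#positive) - (#negative) = 4 - 6 = -2.
Computing the Kauffman bracket via state sum. There are 2^10 = 1024 states.
For each crossing: s=0 is the vertical smoothing, s=1 horizontal. Crossing k contributes A^(sign_k * (1 - 2*s_k)); loop factor d = -A^2 - A^-2.
Tabulate the states by total A-exponent and number of loops L (A-exp: L × count):
  A^10: L=7 ×1
  A^8: L=6 ×10
  A^6: L=5 ×45
  A^4: L=4 ×118, L=6 ×2
  A^2: L=3 ×193, L=5 ×17
  A^0: L=2 ×192, L=4 ×59, L=6 ×1
  A^-2: L=1 ×95, L=3 ×108, L=5 ×7
  A^-4: L=2 ×95, L=4 ×25
  A^-6: L=3 ×43, L=5 ×2
  A^-8: L=4 ×10
  A^-10: L=5 ×1
Each group contributes A^e * Σ count * d^(L-1):
Powers of d = -A^2 - A^-2: d^2 = A^4 + 2 + A^-4; d^3 = -A^6 - 3*A^2 - 3*A^-2 - A^-6; d^4 = A^8 + 4*A^4 + 6 + 4*A^-4 + A^-8; d^5 = -A^10 - 5*A^6 - 10*A^2 - 10*A^-2 - 5*A^-6 - A^-10; d^6 = A^12 + 6*A^8 + 15*A^4 + 20 + 15*A^-4 + 6*A^-8 + A^-12.
  A^10 * (d^6) = A^22 + 6*A^18 + 15*A^14 + 20*A^10 + 15*A^6 + 6*A^2 + A^-2
  A^8 * (10*d^5) = -10*A^18 - 50*A^14 - 100*A^10 - 100*A^6 - 50*A^2 - 10*A^-2
  A^6 * (45*d^4) = 45*A^14 + 180*A^10 + 270*A^6 + 180*A^2 + 45*A^-2
  A^4 * (118*d^3 + 2*d^5) = -2*A^14 - 128*A^10 - 374*A^6 - 374*A^2 - 128*A^-2 - 2*A^-6
  A^2 * (193*d^2 + 17*d^4) = 17*A^10 + 261*A^6 + 488*A^2 + 261*A^-2 + 17*A^-6
  A^0 * (192*d + 59*d^3 + d^5) = -A^10 - 64*A^6 - 379*A^2 - 379*A^-2 - 64*A^-6 - A^-10
  A^-2 * (95 + 108*d^2 + 7*d^4) = 7*A^6 + 136*A^2 + 353*A^-2 + 136*A^-6 + 7*A^-10
  A^-4 * (95*d + 25*d^3) = -25*A^2 - 170*A^-2 - 170*A^-6 - 25*A^-10
  A^-6 * (43*d^2 + 2*d^4) = 2*A^2 + 51*A^-2 + 98*A^-6 + 51*A^-10 + 2*A^-14
  A^-8 * (10*d^3) = -10*A^-2 - 30*A^-6 - 30*A^-10 - 10*A^-14
  A^-10 * (d^4) = A^-2 + 4*A^-6 + 6*A^-10 + 4*A^-14 + A^-18
Summing the groups: <K> = A^22 - 4*A^18 + 8*A^14 - 12*A^10 + 15*A^6 - 16*A^2 + 15*A^-2 - 11*A^-6 + 8*A^-10 - 4*A^-14 + A^-18
Normalise by the writhe: (-A^3)^(-w) = (-A^3)^(2) = A^6, so f(A) = A^6 * <K> = A^28 - 4*A^24 + 8*A^20 - 12*A^16 + 15*A^12 - 16*A^8 + 15*A^4 - 11 + 8*A^-4 - 4*A^-8 + A^-12.
Substitute A = t^(-1/4), i.e. A^e → t^(-e/4): V(t) = t^3 - 4*t^2 + 8*t - 11 + 15*t^-1 - 16*t^-2 + 15*t^-3 - 12*t^-4 + 8*t^-5 - 4*t^-6 + t^-7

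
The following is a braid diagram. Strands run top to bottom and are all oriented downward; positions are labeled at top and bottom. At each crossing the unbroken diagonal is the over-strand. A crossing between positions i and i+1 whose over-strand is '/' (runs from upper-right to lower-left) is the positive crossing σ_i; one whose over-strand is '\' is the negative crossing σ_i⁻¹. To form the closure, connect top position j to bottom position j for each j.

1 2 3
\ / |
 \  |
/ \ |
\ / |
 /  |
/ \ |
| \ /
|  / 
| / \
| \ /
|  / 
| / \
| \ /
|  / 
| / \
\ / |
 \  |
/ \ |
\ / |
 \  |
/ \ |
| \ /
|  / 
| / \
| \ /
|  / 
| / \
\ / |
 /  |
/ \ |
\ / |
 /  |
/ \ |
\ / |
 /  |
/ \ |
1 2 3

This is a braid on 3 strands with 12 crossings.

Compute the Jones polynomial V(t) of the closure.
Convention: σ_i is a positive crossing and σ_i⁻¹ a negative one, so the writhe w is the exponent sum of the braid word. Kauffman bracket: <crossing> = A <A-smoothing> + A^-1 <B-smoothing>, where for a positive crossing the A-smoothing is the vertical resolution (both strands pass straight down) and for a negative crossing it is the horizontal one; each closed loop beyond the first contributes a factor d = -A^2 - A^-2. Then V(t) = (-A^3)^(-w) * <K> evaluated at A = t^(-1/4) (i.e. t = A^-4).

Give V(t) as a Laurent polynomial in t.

t^10 - 3*t^9 + 5*t^8 - 7*t^7 + 7*t^6 - 7*t^5 + 6*t^4 - 3*t^3 + 2*t^2

Derivation:
Reading the diagram top to bottom ('/'-over between positions i,i+1 = s_i, '\'-over = s_i^-1): braid word = s1^-1 s1 s2 s2 s2 s1^-1 s1^-1 s2 s2 s1 s1 s1.
The presented braid s1^-1 s1 s2 s2 s2 s1^-1 s1^-1 s2 s2 s1 s1 s1 on 3 strands reduces by inverse Markov moves (closure unchanged at each step):
  Deconjugate: the word is γ·β·γ⁻¹ with γ = s1^-1 (prefix) and γ⁻¹ = s1 (suffix); strip both.
Reduced to β = s1 s2 s2 s2 s1^-1 s1^-1 s2 s2 s1 s1 on 3 strands, 10 crossings.
Compute on β:
Braid: s1 s2 s2 s2 s1^-1 s1^-1 s2 s2 s1 s1 on 3 strands, 10 crossings.
Writhe w = (#positive) - (#negative) = 8 - 2 = 6.
Computing the Kauffman bracket via state sum. There are 2^10 = 1024 states.
Each crossing splits two ways (0=vertical, 1=horizontal). The state's weight is A^(#A-smoothings - #B-smoothings) * d^(loops - 1).
Tabulate the states by total A-exponent and number of loops L (A-exp: L × count):
  A^10: L=3 ×1
  A^8: L=2 ×7, L=4 ×3
  A^6: L=1 ×10, L=3 ×32, L=5 ×3
  A^4: L=2 ×76, L=4 ×43, L=6 ×1
  A^2: L=1 ×51, L=3 ×132, L=5 ×27
  A^0: L=2 ×135, L=4 ×109, L=6 ×8
  A^-2: L=3 ×161, L=5 ×48, L=7 ×1
  A^-4: L=4 ×109, L=6 ×11
  A^-6: L=5 ×44, L=7 ×1
  A^-8: L=6 ×10
  A^-10: L=7 ×1
Each group contributes A^e * Σ count * d^(L-1):
Powers of d = -A^2 - A^-2: d^2 = A^4 + 2 + A^-4; d^3 = -A^6 - 3*A^2 - 3*A^-2 - A^-6; d^4 = A^8 + 4*A^4 + 6 + 4*A^-4 + A^-8; d^5 = -A^10 - 5*A^6 - 10*A^2 - 10*A^-2 - 5*A^-6 - A^-10; d^6 = A^12 + 6*A^8 + 15*A^4 + 20 + 15*A^-4 + 6*A^-8 + A^-12.
  A^10 * (d^2) = A^14 + 2*A^10 + A^6
  A^8 * (7*d + 3*d^3) = -3*A^14 - 16*A^10 - 16*A^6 - 3*A^2
  A^6 * (10 + 32*d^2 + 3*d^4) = 3*A^14 + 44*A^10 + 92*A^6 + 44*A^2 + 3*A^-2
  A^4 * (76*d + 43*d^3 + d^5) = -A^14 - 48*A^10 - 215*A^6 - 215*A^2 - 48*A^-2 - A^-6
  A^2 * (51 + 132*d^2 + 27*d^4) = 27*A^10 + 240*A^6 + 477*A^2 + 240*A^-2 + 27*A^-6
  A^0 * (135*d + 109*d^3 + 8*d^5) = -8*A^10 - 149*A^6 - 542*A^2 - 542*A^-2 - 149*A^-6 - 8*A^-10
  A^-2 * (161*d^2 + 48*d^4 + d^6) = A^10 + 54*A^6 + 368*A^2 + 630*A^-2 + 368*A^-6 + 54*A^-10 + A^-14
  A^-4 * (109*d^3 + 11*d^5) = -11*A^6 - 164*A^2 - 437*A^-2 - 437*A^-6 - 164*A^-10 - 11*A^-14
  A^-6 * (44*d^4 + d^6) = A^6 + 50*A^2 + 191*A^-2 + 284*A^-6 + 191*A^-10 + 50*A^-14 + A^-18
  A^-8 * (10*d^5) = -10*A^2 - 50*A^-2 - 100*A^-6 - 100*A^-10 - 50*A^-14 - 10*A^-18
  A^-10 * (d^6) = A^2 + 6*A^-2 + 15*A^-6 + 20*A^-10 + 15*A^-14 + 6*A^-18 + A^-22
Summing the groups: <K> = 2*A^10 - 3*A^6 + 6*A^2 - 7*A^-2 + 7*A^-6 - 7*A^-10 + 5*A^-14 - 3*A^-18 + A^-22
Normalise by the writhe: (-A^3)^(-w) = (-A^3)^(-6) = A^-18, so f(A) = A^-18 * <K> = 2*A^-8 - 3*A^-12 + 6*A^-16 - 7*A^-20 + 7*A^-24 - 7*A^-28 + 5*A^-32 - 3*A^-36 + A^-40.
Substitute A = t^(-1/4), i.e. A^e → t^(-e/4): V(t) = t^10 - 3*t^9 + 5*t^8 - 7*t^7 + 7*t^6 - 7*t^5 + 6*t^4 - 3*t^3 + 2*t^2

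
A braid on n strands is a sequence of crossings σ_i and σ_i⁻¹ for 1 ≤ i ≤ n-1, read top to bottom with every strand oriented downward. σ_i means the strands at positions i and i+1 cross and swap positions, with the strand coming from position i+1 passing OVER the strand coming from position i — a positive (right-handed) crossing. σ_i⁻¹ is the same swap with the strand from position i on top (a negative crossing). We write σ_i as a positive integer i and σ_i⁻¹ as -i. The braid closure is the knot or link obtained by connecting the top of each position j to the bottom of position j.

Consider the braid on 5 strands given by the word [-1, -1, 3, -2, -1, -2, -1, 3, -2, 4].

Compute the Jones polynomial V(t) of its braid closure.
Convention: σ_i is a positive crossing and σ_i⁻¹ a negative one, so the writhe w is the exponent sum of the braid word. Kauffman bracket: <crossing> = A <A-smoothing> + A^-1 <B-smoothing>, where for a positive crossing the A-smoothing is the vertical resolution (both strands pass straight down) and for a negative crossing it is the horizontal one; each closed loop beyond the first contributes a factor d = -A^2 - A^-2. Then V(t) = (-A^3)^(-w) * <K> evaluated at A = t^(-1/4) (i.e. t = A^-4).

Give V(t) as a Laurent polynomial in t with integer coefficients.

1 - t^-1 + 2*t^-2 - 2*t^-3 + 2*t^-4 - 2*t^-5 + 2*t^-6 - t^-7

Derivation:
The presented braid s1^-1 s1^-1 s3 s2^-1 s1^-1 s2^-1 s1^-1 s3 s2^-1 s4 on 5 strands reduces by inverse Markov moves (closure unchanged at each step):
  Destabilize: the word has the form β·s4 where s4 occurs only as the final letter (β ∈ B_4); drop it and the last strand → 4 strands.
Reduced to β = s1^-1 s1^-1 s3 s2^-1 s1^-1 s2^-1 s1^-1 s3 s2^-1 on 4 strands, 9 crossings.
Compute on β:
Braid: s1^-1 s1^-1 s3 s2^-1 s1^-1 s2^-1 s1^-1 s3 s2^-1 on 4 strands, 9 crossings.
Writhe w = (#positive) - (#negative) = 2 - 7 = -5.
State-sum expansion of <K>. There are 2^9 = 512 states.
For each crossing: s=0 is the vertical smoothing, s=1 horizontal. Crossing k contributes A^(sign_k * (1 - 2*s_k)); loop factor d = -A^2 - A^-2.
Tabulate the states by total A-exponent and number of loops L (A-exp: L × count):
  A^9: L=3 ×1
  A^7: L=2 ×4, L=4 ×5
  A^5: L=1 ×4, L=3 ×26, L=5 ×6
  A^3: L=2 ×43, L=4 ×40, L=6 ×1
  A^1: L=1 ×23, L=3 ×92, L=5 ×11
  A^-1: L=2 ×91, L=4 ×34, L=6 ×1
  A^-3: L=1 ×32, L=3 ×48, L=5 ×4
  A^-5: L=2 ×28, L=4 ×8
  A^-7: L=3 ×9
  A^-9: L=4 ×1
Each group contributes A^e * Σ count * d^(L-1):
Powers of d = -A^2 - A^-2: d^2 = A^4 + 2 + A^-4; d^3 = -A^6 - 3*A^2 - 3*A^-2 - A^-6; d^4 = A^8 + 4*A^4 + 6 + 4*A^-4 + A^-8; d^5 = -A^10 - 5*A^6 - 10*A^2 - 10*A^-2 - 5*A^-6 - A^-10.
  A^9 * (d^2) = A^13 + 2*A^9 + A^5
  A^7 * (4*d + 5*d^3) = -5*A^13 - 19*A^9 - 19*A^5 - 5*A
  A^5 * (4 + 26*d^2 + 6*d^4) = 6*A^13 + 50*A^9 + 92*A^5 + 50*A + 6*A^-3
  A^3 * (43*d + 40*d^3 + d^5) = -A^13 - 45*A^9 - 173*A^5 - 173*A - 45*A^-3 - A^-7
  A^1 * (23 + 92*d^2 + 11*d^4) = 11*A^9 + 136*A^5 + 273*A + 136*A^-3 + 11*A^-7
  A^-1 * (91*d + 34*d^3 + d^5) = -A^9 - 39*A^5 - 203*A - 203*A^-3 - 39*A^-7 - A^-11
  A^-3 * (32 + 48*d^2 + 4*d^4) = 4*A^5 + 64*A + 152*A^-3 + 64*A^-7 + 4*A^-11
  A^-5 * (28*d + 8*d^3) = -8*A - 52*A^-3 - 52*A^-7 - 8*A^-11
  A^-7 * (9*d^2) = 9*A^-3 + 18*A^-7 + 9*A^-11
  A^-9 * (d^3) = -A^-3 - 3*A^-7 - 3*A^-11 - A^-15
Summing the groups: <K> = A^13 - 2*A^9 + 2*A^5 - 2*A + 2*A^-3 - 2*A^-7 + A^-11 - A^-15
Normalise by the writhe: (-A^3)^(-w) = (-A^3)^(5) = -A^15, so f(A) = -A^15 * <K> = -A^28 + 2*A^24 - 2*A^20 + 2*A^16 - 2*A^12 + 2*A^8 - A^4 + 1.
Substitute A = t^(-1/4), i.e. A^e → t^(-e/4): V(t) = 1 - t^-1 + 2*t^-2 - 2*t^-3 + 2*t^-4 - 2*t^-5 + 2*t^-6 - t^-7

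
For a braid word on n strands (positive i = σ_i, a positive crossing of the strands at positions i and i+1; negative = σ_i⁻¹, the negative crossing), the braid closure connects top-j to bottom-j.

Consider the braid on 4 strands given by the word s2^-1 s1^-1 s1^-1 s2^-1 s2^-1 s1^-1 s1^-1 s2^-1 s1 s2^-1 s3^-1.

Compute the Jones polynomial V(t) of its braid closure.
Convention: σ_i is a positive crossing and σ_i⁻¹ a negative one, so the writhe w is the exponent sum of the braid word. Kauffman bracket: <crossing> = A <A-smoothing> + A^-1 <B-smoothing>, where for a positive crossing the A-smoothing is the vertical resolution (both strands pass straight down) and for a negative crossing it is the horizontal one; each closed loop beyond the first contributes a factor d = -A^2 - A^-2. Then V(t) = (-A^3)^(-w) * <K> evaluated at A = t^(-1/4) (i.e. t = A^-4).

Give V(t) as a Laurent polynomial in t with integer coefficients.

t^-3 + t^-6 - t^-7 + t^-8 - t^-9 + t^-10 - t^-11

Derivation:
The presented braid s2^-1 s1^-1 s1^-1 s2^-1 s2^-1 s1^-1 s1^-1 s2^-1 s1 s2^-1 s3^-1 on 4 strands reduces by inverse Markov moves (closure unchanged at each step):
  Destabilize: the word has the form β·s3^-1 where s3^-1 occurs only as the final letter (β ∈ B_3); drop it and the last strand → 3 strands.
Reduced to β = s2^-1 s1^-1 s1^-1 s2^-1 s2^-1 s1^-1 s1^-1 s2^-1 s1 s2^-1 on 3 strands, 10 crossings.
Compute on β:
Braid: s2^-1 s1^-1 s1^-1 s2^-1 s2^-1 s1^-1 s1^-1 s2^-1 s1 s2^-1 on 3 strands, 10 crossings.
Writhe w = (#positive) - (#negative) = 1 - 9 = -8.
State-sum expansion of <K>. There are 2^10 = 1024 states.
Each crossing splits two ways (0=vertical, 1=horizontal). The state's weight is A^(#A-smoothings - #B-smoothings) * d^(loops - 1).
Tabulate the states by total A-exponent and number of loops L (A-exp: L × count):
  A^10: L=6 ×1
  A^8: L=5 ×10
  A^6: L=4 ×41, L=6 ×4
  A^4: L=3 ×86, L=5 ×34
  A^2: L=2 ×92, L=4 ×114, L=6 ×4
  A^0: L=1 ×40, L=3 ×185, L=5 ×27
  A^-2: L=2 ×142, L=4 ×67, L=6 ×1
  A^-4: L=1 ×40, L=3 ×76, L=5 ×4
  A^-6: L=2 ×39, L=4 ×6
  A^-8: L=1 ×5, L=3 ×5
  A^-10: L=2 ×1
Each group contributes A^e * Σ count * d^(L-1):
Powers of d = -A^2 - A^-2: d^2 = A^4 + 2 + A^-4; d^3 = -A^6 - 3*A^2 - 3*A^-2 - A^-6; d^4 = A^8 + 4*A^4 + 6 + 4*A^-4 + A^-8; d^5 = -A^10 - 5*A^6 - 10*A^2 - 10*A^-2 - 5*A^-6 - A^-10.
  A^10 * (d^5) = -A^20 - 5*A^16 - 10*A^12 - 10*A^8 - 5*A^4 - 1
  A^8 * (10*d^4) = 10*A^16 + 40*A^12 + 60*A^8 + 40*A^4 + 10
  A^6 * (41*d^3 + 4*d^5) = -4*A^16 - 61*A^12 - 163*A^8 - 163*A^4 - 61 - 4*A^-4
  A^4 * (86*d^2 + 34*d^4) = 34*A^12 + 222*A^8 + 376*A^4 + 222 + 34*A^-4
  A^2 * (92*d + 114*d^3 + 4*d^5) = -4*A^12 - 134*A^8 - 474*A^4 - 474 - 134*A^-4 - 4*A^-8
  A^0 * (40 + 185*d^2 + 27*d^4) = 27*A^8 + 293*A^4 + 572 + 293*A^-4 + 27*A^-8
  A^-2 * (142*d + 67*d^3 + d^5) = -A^8 - 72*A^4 - 353 - 353*A^-4 - 72*A^-8 - A^-12
  A^-4 * (40 + 76*d^2 + 4*d^4) = 4*A^4 + 92 + 216*A^-4 + 92*A^-8 + 4*A^-12
  A^-6 * (39*d + 6*d^3) = -6 - 57*A^-4 - 57*A^-8 - 6*A^-12
  A^-8 * (5 + 5*d^2) = 5*A^-4 + 15*A^-8 + 5*A^-12
  A^-10 * (d) = -A^-8 - A^-12
Summing the groups: <K> = -A^20 + A^16 - A^12 + A^8 - A^4 + 1 + A^-12
Normalise by the writhe: (-A^3)^(-w) = (-A^3)^(8) = A^24, so f(A) = A^24 * <K> = -A^44 + A^40 - A^36 + A^32 - A^28 + A^24 + A^12.
Substitute A = t^(-1/4), i.e. A^e → t^(-e/4): V(t) = t^-3 + t^-6 - t^-7 + t^-8 - t^-9 + t^-10 - t^-11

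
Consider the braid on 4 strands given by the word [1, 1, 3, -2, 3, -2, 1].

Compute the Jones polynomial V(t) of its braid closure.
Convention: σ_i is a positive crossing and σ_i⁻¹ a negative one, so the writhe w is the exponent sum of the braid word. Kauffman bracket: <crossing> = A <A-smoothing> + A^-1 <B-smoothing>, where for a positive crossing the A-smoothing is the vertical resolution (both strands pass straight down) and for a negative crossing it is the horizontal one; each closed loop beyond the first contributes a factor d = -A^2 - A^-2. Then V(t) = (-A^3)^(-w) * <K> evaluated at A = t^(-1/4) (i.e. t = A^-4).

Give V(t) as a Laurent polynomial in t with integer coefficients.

Braid: s1 s1 s3 s2^-1 s3 s2^-1 s1 on 4 strands, 7 crossings.
Writhe w = (#positive) - (#negative) = 5 - 2 = 3.
Computing the Kauffman bracket via state sum. There are 2^7 = 128 states.
For each crossing: s=0 is the vertical smoothing, s=1 horizontal. Crossing k contributes A^(sign_k * (1 - 2*s_k)); loop factor d = -A^2 - A^-2.
Tabulate the states by total A-exponent and number of loops L (A-exp: L × count):
  A^7: L=4 ×1
  A^5: L=3 ×7
  A^3: L=2 ×17, L=4 ×4
  A^1: L=1 ×15, L=3 ×19, L=5 ×1
  A^-1: L=2 ×27, L=4 ×8
  A^-3: L=3 ×20, L=5 ×1
  A^-5: L=4 ×7
  A^-7: L=5 ×1
Each group contributes A^e * Σ count * d^(L-1):
Powers of d = -A^2 - A^-2: d^2 = A^4 + 2 + A^-4; d^3 = -A^6 - 3*A^2 - 3*A^-2 - A^-6; d^4 = A^8 + 4*A^4 + 6 + 4*A^-4 + A^-8.
  A^7 * (d^3) = -A^13 - 3*A^9 - 3*A^5 - A
  A^5 * (7*d^2) = 7*A^9 + 14*A^5 + 7*A
  A^3 * (17*d + 4*d^3) = -4*A^9 - 29*A^5 - 29*A - 4*A^-3
  A^1 * (15 + 19*d^2 + d^4) = A^9 + 23*A^5 + 59*A + 23*A^-3 + A^-7
  A^-1 * (27*d + 8*d^3) = -8*A^5 - 51*A - 51*A^-3 - 8*A^-7
  A^-3 * (20*d^2 + d^4) = A^5 + 24*A + 46*A^-3 + 24*A^-7 + A^-11
  A^-5 * (7*d^3) = -7*A - 21*A^-3 - 21*A^-7 - 7*A^-11
  A^-7 * (d^4) = A + 4*A^-3 + 6*A^-7 + 4*A^-11 + A^-15
Summing the groups: <K> = -A^13 + A^9 - 2*A^5 + 3*A - 3*A^-3 + 2*A^-7 - 2*A^-11 + A^-15
Normalise by the writhe: (-A^3)^(-w) = (-A^3)^(-3) = -A^-9, so f(A) = -A^-9 * <K> = A^4 - 1 + 2*A^-4 - 3*A^-8 + 3*A^-12 - 2*A^-16 + 2*A^-20 - A^-24.
Substitute A = t^(-1/4), i.e. A^e → t^(-e/4): V(t) = -t^6 + 2*t^5 - 2*t^4 + 3*t^3 - 3*t^2 + 2*t - 1 + t^-1

Answer: -t^6 + 2*t^5 - 2*t^4 + 3*t^3 - 3*t^2 + 2*t - 1 + t^-1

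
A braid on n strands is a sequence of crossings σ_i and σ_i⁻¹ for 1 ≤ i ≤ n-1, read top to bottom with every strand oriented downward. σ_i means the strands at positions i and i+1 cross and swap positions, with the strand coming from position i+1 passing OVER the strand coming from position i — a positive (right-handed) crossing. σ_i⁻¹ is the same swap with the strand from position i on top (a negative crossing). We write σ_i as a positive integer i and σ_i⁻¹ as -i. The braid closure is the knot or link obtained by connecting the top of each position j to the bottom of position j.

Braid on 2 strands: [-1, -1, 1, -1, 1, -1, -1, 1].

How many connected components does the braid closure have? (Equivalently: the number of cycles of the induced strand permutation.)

2

Derivation:
Track the strand permutation on 2 strands, starting from identity.
  step 1: s1^-1 swaps positions 1,2 -> [2 1]
  step 2: s1^-1 swaps positions 1,2 -> [1 2]
  step 3: s1 swaps positions 1,2 -> [2 1]
  step 4: s1^-1 swaps positions 1,2 -> [1 2]
  step 5: s1 swaps positions 1,2 -> [2 1]
  step 6: s1^-1 swaps positions 1,2 -> [1 2]
  step 7: s1^-1 swaps positions 1,2 -> [2 1]
  step 8: s1 swaps positions 1,2 -> [1 2]
Final permutation (position -> original strand): [1 2]
Closure components = cycle count of this permutation = 2.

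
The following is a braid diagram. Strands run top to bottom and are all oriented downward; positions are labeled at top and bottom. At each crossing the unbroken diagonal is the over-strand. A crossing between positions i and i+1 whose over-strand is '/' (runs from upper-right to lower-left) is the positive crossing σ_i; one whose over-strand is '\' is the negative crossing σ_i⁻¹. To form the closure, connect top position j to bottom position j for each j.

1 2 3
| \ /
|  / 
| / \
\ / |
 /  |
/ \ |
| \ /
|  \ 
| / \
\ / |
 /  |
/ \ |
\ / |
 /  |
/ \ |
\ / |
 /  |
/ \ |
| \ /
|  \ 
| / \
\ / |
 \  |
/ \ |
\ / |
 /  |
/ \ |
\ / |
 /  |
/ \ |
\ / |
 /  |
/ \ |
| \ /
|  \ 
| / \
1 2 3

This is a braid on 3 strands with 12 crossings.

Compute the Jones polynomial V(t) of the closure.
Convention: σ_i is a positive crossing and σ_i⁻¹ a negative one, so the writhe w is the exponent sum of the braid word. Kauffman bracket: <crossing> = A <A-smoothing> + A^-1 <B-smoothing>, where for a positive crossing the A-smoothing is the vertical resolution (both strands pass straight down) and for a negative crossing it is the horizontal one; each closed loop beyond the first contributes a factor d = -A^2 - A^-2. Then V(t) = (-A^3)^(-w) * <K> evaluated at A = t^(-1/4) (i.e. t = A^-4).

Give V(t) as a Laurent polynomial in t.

t^8 - 2*t^7 + 3*t^6 - 4*t^5 + 3*t^4 - 3*t^3 + 3*t^2 - t + 1

Derivation:
Reading the diagram top to bottom ('/'-over between positions i,i+1 = s_i, '\'-over = s_i^-1): braid word = s2 s1 s2^-1 s1 s1 s1 s2^-1 s1^-1 s1 s1 s1 s2^-1.
The presented braid s2 s1 s2^-1 s1 s1 s1 s2^-1 s1^-1 s1 s1 s1 s2^-1 on 3 strands reduces by inverse Markov moves (closure unchanged at each step):
  Deconjugate: the word is γ·β·γ⁻¹ with γ = s2 (prefix) and γ⁻¹ = s2^-1 (suffix); strip both.
Reduced to β = s1 s2^-1 s1 s1 s1 s2^-1 s1^-1 s1 s1 s1 on 3 strands, 10 crossings.
Compute on β:
First cancel adjacent σ_i σ_i⁻¹ pairs (Reidemeister II — same braid, same closure): s1 s2^-1 s1 s1 s1 s2^-1 s1^-1 s1 s1 s1 → s1 s2^-1 s1 s1 s1 s2^-1 s1 s1.
Braid: s1 s2^-1 s1 s1 s1 s2^-1 s1 s1 on 3 strands, 8 crossings.
Writhe w = (#positive) - (#negative) = 6 - 2 = 4.
State-sum expansion of <K>. There are 2^8 = 256 states.
For each crossing: s=0 is the vertical smoothing, s=1 horizontal. Crossing k contributes A^(sign_k * (1 - 2*s_k)); loop factor d = -A^2 - A^-2.
Tabulate the states by total A-exponent and number of loops L (A-exp: L × count):
  A^8: L=3 ×1
  A^6: L=2 ×8
  A^4: L=1 ×21, L=3 ×7
  A^2: L=2 ×54, L=4 ×2
  A^0: L=3 ×70
  A^-2: L=4 ×56
  A^-4: L=5 ×28
  A^-6: L=6 ×8
  A^-8: L=7 ×1
Each group contributes A^e * Σ count * d^(L-1):
Powers of d = -A^2 - A^-2: d^2 = A^4 + 2 + A^-4; d^3 = -A^6 - 3*A^2 - 3*A^-2 - A^-6; d^4 = A^8 + 4*A^4 + 6 + 4*A^-4 + A^-8; d^5 = -A^10 - 5*A^6 - 10*A^2 - 10*A^-2 - 5*A^-6 - A^-10; d^6 = A^12 + 6*A^8 + 15*A^4 + 20 + 15*A^-4 + 6*A^-8 + A^-12.
  A^8 * (d^2) = A^12 + 2*A^8 + A^4
  A^6 * (8*d) = -8*A^8 - 8*A^4
  A^4 * (21 + 7*d^2) = 7*A^8 + 35*A^4 + 7
  A^2 * (54*d + 2*d^3) = -2*A^8 - 60*A^4 - 60 - 2*A^-4
  A^0 * (70*d^2) = 70*A^4 + 140 + 70*A^-4
  A^-2 * (56*d^3) = -56*A^4 - 168 - 168*A^-4 - 56*A^-8
  A^-4 * (28*d^4) = 28*A^4 + 112 + 168*A^-4 + 112*A^-8 + 28*A^-12
  A^-6 * (8*d^5) = -8*A^4 - 40 - 80*A^-4 - 80*A^-8 - 40*A^-12 - 8*A^-16
  A^-8 * (d^6) = A^4 + 6 + 15*A^-4 + 20*A^-8 + 15*A^-12 + 6*A^-16 + A^-20
Summing the groups: <K> = A^12 - A^8 + 3*A^4 - 3 + 3*A^-4 - 4*A^-8 + 3*A^-12 - 2*A^-16 + A^-20
Normalise by the writhe: (-A^3)^(-w) = (-A^3)^(-4) = A^-12, so f(A) = A^-12 * <K> = 1 - A^-4 + 3*A^-8 - 3*A^-12 + 3*A^-16 - 4*A^-20 + 3*A^-24 - 2*A^-28 + A^-32.
Substitute A = t^(-1/4), i.e. A^e → t^(-e/4): V(t) = t^8 - 2*t^7 + 3*t^6 - 4*t^5 + 3*t^4 - 3*t^3 + 3*t^2 - t + 1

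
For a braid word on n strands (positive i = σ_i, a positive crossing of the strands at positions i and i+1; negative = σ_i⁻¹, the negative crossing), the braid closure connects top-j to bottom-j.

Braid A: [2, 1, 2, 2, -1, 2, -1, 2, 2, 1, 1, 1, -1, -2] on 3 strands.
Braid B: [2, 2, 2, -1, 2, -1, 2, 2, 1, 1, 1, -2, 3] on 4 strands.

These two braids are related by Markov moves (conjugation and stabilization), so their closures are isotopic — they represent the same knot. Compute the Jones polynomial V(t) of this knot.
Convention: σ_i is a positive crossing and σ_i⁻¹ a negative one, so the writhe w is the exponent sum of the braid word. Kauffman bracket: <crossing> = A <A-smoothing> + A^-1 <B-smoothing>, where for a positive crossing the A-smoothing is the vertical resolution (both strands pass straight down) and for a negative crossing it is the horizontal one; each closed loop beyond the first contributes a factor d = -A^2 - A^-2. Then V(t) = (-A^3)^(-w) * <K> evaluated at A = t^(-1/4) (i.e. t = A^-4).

t^10 - 4*t^9 + 6*t^8 - 8*t^7 + 9*t^6 - 8*t^5 + 7*t^4 - 4*t^3 + 2*t^2

Derivation:
Markov-equivalent braids have isotopic closures, hence identical knot invariants. Strip the Markov moves from each word to reach a common short braid β, then compute V(t) once on β.
Braid A: s2 s1 s2 s2 s1^-1 s2 s1^-1 s2 s2 s1 s1 s1 s1^-1 s2^-1 on 3 strands reduces by inverse Markov moves (closure unchanged at each step):
  Deconjugate: the word is γ·β·γ⁻¹ with γ = s2 s1 (prefix) and γ⁻¹ = s1^-1 s2^-1 (suffix); strip both.
Reduced to β = s2 s2 s1^-1 s2 s1^-1 s2 s2 s1 s1 s1 on 3 strands, 10 crossings.
Braid B: s2 s2 s2 s1^-1 s2 s1^-1 s2 s2 s1 s1 s1 s2^-1 s3 on 4 strands reduces by inverse Markov moves (closure unchanged at each step):
  Destabilize: the word has the form β·s3 where s3 occurs only as the final letter (β ∈ B_3); drop it and the last strand → 3 strands.
  Deconjugate: the word is γ·β·γ⁻¹ with γ = s2 (prefix) and γ⁻¹ = s2^-1 (suffix); strip both.
Reduced to β = s2 s2 s1^-1 s2 s1^-1 s2 s2 s1 s1 s1 on 3 strands, 10 crossings.
Both give the same β = s2 s2 s1^-1 s2 s1^-1 s2 s2 s1 s1 s1 on 3 strands, so one state sum suffices:
Braid: s2 s2 s1^-1 s2 s1^-1 s2 s2 s1 s1 s1 on 3 strands, 10 crossings.
Writhe w = (#positive) - (#negative) = 8 - 2 = 6.
Computing the Kauffman bracket via state sum. There are 2^10 = 1024 states.
For each crossing: s=0 is the vertical smoothing, s=1 horizontal. Crossing k contributes A^(sign_k * (1 - 2*s_k)); loop factor d = -A^2 - A^-2.
Tabulate the states by total A-exponent and number of loops L (A-exp: L × count):
  A^10: L=3 ×1
  A^8: L=2 ×7, L=4 ×3
  A^6: L=1 ×14, L=3 ×28, L=5 ×3
  A^4: L=2 ×88, L=4 ×31, L=6 ×1
  A^2: L=1 ×63, L=3 ×133, L=5 ×14
  A^0: L=2 ×159, L=4 ×91, L=6 ×2
  A^-2: L=3 ×180, L=5 ×30
  A^-4: L=4 ×116, L=6 ×4
  A^-6: L=5 ×45
  A^-8: L=6 ×10
  A^-10: L=7 ×1
Each group contributes A^e * Σ count * d^(L-1):
Powers of d = -A^2 - A^-2: d^2 = A^4 + 2 + A^-4; d^3 = -A^6 - 3*A^2 - 3*A^-2 - A^-6; d^4 = A^8 + 4*A^4 + 6 + 4*A^-4 + A^-8; d^5 = -A^10 - 5*A^6 - 10*A^2 - 10*A^-2 - 5*A^-6 - A^-10; d^6 = A^12 + 6*A^8 + 15*A^4 + 20 + 15*A^-4 + 6*A^-8 + A^-12.
  A^10 * (d^2) = A^14 + 2*A^10 + A^6
  A^8 * (7*d + 3*d^3) = -3*A^14 - 16*A^10 - 16*A^6 - 3*A^2
  A^6 * (14 + 28*d^2 + 3*d^4) = 3*A^14 + 40*A^10 + 88*A^6 + 40*A^2 + 3*A^-2
  A^4 * (88*d + 31*d^3 + d^5) = -A^14 - 36*A^10 - 191*A^6 - 191*A^2 - 36*A^-2 - A^-6
  A^2 * (63 + 133*d^2 + 14*d^4) = 14*A^10 + 189*A^6 + 413*A^2 + 189*A^-2 + 14*A^-6
  A^0 * (159*d + 91*d^3 + 2*d^5) = -2*A^10 - 101*A^6 - 452*A^2 - 452*A^-2 - 101*A^-6 - 2*A^-10
  A^-2 * (180*d^2 + 30*d^4) = 30*A^6 + 300*A^2 + 540*A^-2 + 300*A^-6 + 30*A^-10
  A^-4 * (116*d^3 + 4*d^5) = -4*A^6 - 136*A^2 - 388*A^-2 - 388*A^-6 - 136*A^-10 - 4*A^-14
  A^-6 * (45*d^4) = 45*A^2 + 180*A^-2 + 270*A^-6 + 180*A^-10 + 45*A^-14
  A^-8 * (10*d^5) = -10*A^2 - 50*A^-2 - 100*A^-6 - 100*A^-10 - 50*A^-14 - 10*A^-18
  A^-10 * (d^6) = A^2 + 6*A^-2 + 15*A^-6 + 20*A^-10 + 15*A^-14 + 6*A^-18 + A^-22
Summing the groups: <K> = 2*A^10 - 4*A^6 + 7*A^2 - 8*A^-2 + 9*A^-6 - 8*A^-10 + 6*A^-14 - 4*A^-18 + A^-22
Normalise by the writhe: (-A^3)^(-w) = (-A^3)^(-6) = A^-18, so f(A) = A^-18 * <K> = 2*A^-8 - 4*A^-12 + 7*A^-16 - 8*A^-20 + 9*A^-24 - 8*A^-28 + 6*A^-32 - 4*A^-36 + A^-40.
Substitute A = t^(-1/4), i.e. A^e → t^(-e/4): V(t) = t^10 - 4*t^9 + 6*t^8 - 8*t^7 + 9*t^6 - 8*t^5 + 7*t^4 - 4*t^3 + 2*t^2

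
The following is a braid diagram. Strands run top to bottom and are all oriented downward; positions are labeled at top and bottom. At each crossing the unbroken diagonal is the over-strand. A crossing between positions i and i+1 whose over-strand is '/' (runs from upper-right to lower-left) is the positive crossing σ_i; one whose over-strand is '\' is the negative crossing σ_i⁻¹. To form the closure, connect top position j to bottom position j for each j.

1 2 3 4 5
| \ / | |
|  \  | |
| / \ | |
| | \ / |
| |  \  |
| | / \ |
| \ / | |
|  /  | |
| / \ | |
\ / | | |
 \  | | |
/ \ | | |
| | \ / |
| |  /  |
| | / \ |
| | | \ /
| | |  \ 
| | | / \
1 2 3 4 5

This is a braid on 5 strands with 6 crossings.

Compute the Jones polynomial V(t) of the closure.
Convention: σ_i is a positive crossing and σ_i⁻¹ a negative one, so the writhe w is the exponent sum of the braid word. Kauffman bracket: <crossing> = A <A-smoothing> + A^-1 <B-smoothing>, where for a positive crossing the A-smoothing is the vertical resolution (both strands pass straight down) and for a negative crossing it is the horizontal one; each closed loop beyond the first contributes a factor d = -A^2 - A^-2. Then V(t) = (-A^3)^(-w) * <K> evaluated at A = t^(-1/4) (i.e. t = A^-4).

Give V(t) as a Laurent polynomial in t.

Reading the diagram top to bottom ('/'-over between positions i,i+1 = s_i, '\'-over = s_i^-1): braid word = s2^-1 s3^-1 s2 s1^-1 s3 s4^-1.
The presented braid s2^-1 s3^-1 s2 s1^-1 s3 s4^-1 on 5 strands reduces by inverse Markov moves (closure unchanged at each step):
  Destabilize: the word has the form β·s4^-1 where s4^-1 occurs only as the final letter (β ∈ B_4); drop it and the last strand → 4 strands.
Reduced to β = s2^-1 s3^-1 s2 s1^-1 s3 on 4 strands, 5 crossings.
Compute on β:
Braid: s2^-1 s3^-1 s2 s1^-1 s3 on 4 strands, 5 crossings.
Writhe w = (#positive) - (#negative) = 2 - 3 = -1.
Enumerate smoothing states for the bracket polynomial. There are 2^5 = 32 states.
Each crossing splits two ways (0=vertical, 1=horizontal). The state's weight is A^(#A-smoothings - #B-smoothings) * d^(loops - 1).
  state 00000: A-exp=-1, loops=4, term = A^-1 * d^3
  state 00001: A-exp=-3, loops=3, term = A^-3 * d^2
  state 00010: A-exp=+1, loops=3, term = A^1 * d^2
  state 00011: A-exp=-1, loops=2, term = A^-1 * d^1
  state 00100: A-exp=-3, loops=3, term = A^-3 * d^2
  state 00101: A-exp=-5, loops=2, term = A^-5 * d^1
  state 00110: A-exp=-1, loops=2, term = A^-1 * d^1
  state 00111: A-exp=-3, loops=1, term = A^-3 * d^0
  state 01000: A-exp=+1, loops=3, term = A^1 * d^2
  state 01001: A-exp=-1, loops=4, term = A^-1 * d^3
  state 01010: A-exp=+3, loops=2, term = A^3 * d^1
  state 01011: A-exp=+1, loops=3, term = A^1 * d^2
  state 01100: A-exp=-1, loops=2, term = A^-1 * d^1
  state 01101: A-exp=-3, loops=3, term = A^-3 * d^2
  state 01110: A-exp=+1, loops=1, term = A^1 * d^0
  state 01111: A-exp=-1, loops=2, term = A^-1 * d^1
  state 10000: A-exp=+1, loops=3, term = A^1 * d^2
  state 10001: A-exp=-1, loops=2, term = A^-1 * d^1
  state 10010: A-exp=+3, loops=2, term = A^3 * d^1
  state 10011: A-exp=+1, loops=1, term = A^1 * d^0
  state 10100: A-exp=-1, loops=4, term = A^-1 * d^3
  state 10101: A-exp=-3, loops=3, term = A^-3 * d^2
  state 10110: A-exp=+1, loops=3, term = A^1 * d^2
  state 10111: A-exp=-1, loops=2, term = A^-1 * d^1
  state 11000: A-exp=+3, loops=2, term = A^3 * d^1
  state 11001: A-exp=+1, loops=3, term = A^1 * d^2
  state 11010: A-exp=+5, loops=1, term = A^5 * d^0
  state 11011: A-exp=+3, loops=2, term = A^3 * d^1
  state 11100: A-exp=+1, loops=3, term = A^1 * d^2
  state 11101: A-exp=-1, loops=2, term = A^-1 * d^1
  state 11110: A-exp=+3, loops=2, term = A^3 * d^1
  state 11111: A-exp=+1, loops=1, term = A^1 * d^0
Collect the terms by A-exponent (count of states per loop number):
Powers of d = -A^2 - A^-2: d^2 = A^4 + 2 + A^-4; d^3 = -A^6 - 3*A^2 - 3*A^-2 - A^-6.
  A^5 * (1) = A^5
  A^3 * (5*d) = -5*A^5 - 5*A
  A^1 * (3 + 7*d^2) = 7*A^5 + 17*A + 7*A^-3
  A^-1 * (7*d + 3*d^3) = -3*A^5 - 16*A - 16*A^-3 - 3*A^-7
  A^-3 * (1 + 4*d^2) = 4*A + 9*A^-3 + 4*A^-7
  A^-5 * (d) = -A^-3 - A^-7
Summing the groups: <K> = -A^-3
Normalise by the writhe: (-A^3)^(-w) = (-A^3)^(1) = -A^3, so f(A) = -A^3 * <K> = 1.
Substitute A = t^(-1/4), i.e. A^e → t^(-e/4): V(t) = 1

Answer: 1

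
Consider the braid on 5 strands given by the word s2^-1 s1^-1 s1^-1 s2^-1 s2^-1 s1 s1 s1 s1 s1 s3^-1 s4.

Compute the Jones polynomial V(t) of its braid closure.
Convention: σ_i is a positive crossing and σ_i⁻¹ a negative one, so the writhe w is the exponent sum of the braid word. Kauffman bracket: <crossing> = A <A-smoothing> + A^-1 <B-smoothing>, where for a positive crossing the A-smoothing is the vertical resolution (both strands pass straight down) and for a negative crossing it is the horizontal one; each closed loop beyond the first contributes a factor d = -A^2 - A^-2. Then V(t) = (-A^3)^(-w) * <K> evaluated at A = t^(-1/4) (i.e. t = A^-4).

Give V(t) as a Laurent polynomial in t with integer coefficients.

-t^4 + t^3 - t^2 + 2*t - 1 + 2*t^-1 - t^-2 + t^-3 - t^-4

Derivation:
The presented braid s2^-1 s1^-1 s1^-1 s2^-1 s2^-1 s1 s1 s1 s1 s1 s3^-1 s4 on 5 strands reduces by inverse Markov moves (closure unchanged at each step):
  Destabilize: the word has the form β·s4 where s4 occurs only as the final letter (β ∈ B_4); drop it and the last strand → 4 strands.
  Destabilize: the word has the form β·s3^-1 where s3^-1 occurs only as the final letter (β ∈ B_3); drop it and the last strand → 3 strands.
Reduced to β = s2^-1 s1^-1 s1^-1 s2^-1 s2^-1 s1 s1 s1 s1 s1 on 3 strands, 10 crossings.
Compute on β:
Braid: s2^-1 s1^-1 s1^-1 s2^-1 s2^-1 s1 s1 s1 s1 s1 on 3 strands, 10 crossings.
Writhe w = (#positive) - (#negative) = 5 - 5 = 0.
Computing the Kauffman bracket via state sum. There are 2^10 = 1024 states.
Each crossing splits two ways (0=vertical, 1=horizontal). The state's weight is A^(#A-smoothings - #B-smoothings) * d^(loops - 1).
Tabulate the states by total A-exponent and number of loops L (A-exp: L × count):
  A^10: L=4 ×1
  A^8: L=3 ×10
  A^6: L=2 ×29, L=4 ×16
  A^4: L=1 ×26, L=3 ×74, L=5 ×20
  A^2: L=2 ×90, L=4 ×105, L=6 ×15
  A^0: L=1 ×15, L=3 ×141, L=5 ×90, L=7 ×6
  A^-2: L=2 ×35, L=4 ×130, L=6 ×44, L=8 ×1
  A^-4: L=3 ×40, L=5 ×69, L=7 ×11
  A^-6: L=4 ×25, L=6 ×19, L=8 ×1
  A^-8: L=5 ×8, L=7 ×2
  A^-10: L=6 ×1
Each group contributes A^e * Σ count * d^(L-1):
Powers of d = -A^2 - A^-2: d^2 = A^4 + 2 + A^-4; d^3 = -A^6 - 3*A^2 - 3*A^-2 - A^-6; d^4 = A^8 + 4*A^4 + 6 + 4*A^-4 + A^-8; d^5 = -A^10 - 5*A^6 - 10*A^2 - 10*A^-2 - 5*A^-6 - A^-10; d^6 = A^12 + 6*A^8 + 15*A^4 + 20 + 15*A^-4 + 6*A^-8 + A^-12; d^7 = -A^14 - 7*A^10 - 21*A^6 - 35*A^2 - 35*A^-2 - 21*A^-6 - 7*A^-10 - A^-14.
  A^10 * (d^3) = -A^16 - 3*A^12 - 3*A^8 - A^4
  A^8 * (10*d^2) = 10*A^12 + 20*A^8 + 10*A^4
  A^6 * (29*d + 16*d^3) = -16*A^12 - 77*A^8 - 77*A^4 - 16
  A^4 * (26 + 74*d^2 + 20*d^4) = 20*A^12 + 154*A^8 + 294*A^4 + 154 + 20*A^-4
  A^2 * (90*d + 105*d^3 + 15*d^5) = -15*A^12 - 180*A^8 - 555*A^4 - 555 - 180*A^-4 - 15*A^-8
  A^0 * (15 + 141*d^2 + 90*d^4 + 6*d^6) = 6*A^12 + 126*A^8 + 591*A^4 + 957 + 591*A^-4 + 126*A^-8 + 6*A^-12
  A^-2 * (35*d + 130*d^3 + 44*d^5 + d^7) = -A^12 - 51*A^8 - 371*A^4 - 900 - 900*A^-4 - 371*A^-8 - 51*A^-12 - A^-16
  A^-4 * (40*d^2 + 69*d^4 + 11*d^6) = 11*A^8 + 135*A^4 + 481 + 714*A^-4 + 481*A^-8 + 135*A^-12 + 11*A^-16
  A^-6 * (25*d^3 + 19*d^5 + d^7) = -A^8 - 26*A^4 - 141 - 300*A^-4 - 300*A^-8 - 141*A^-12 - 26*A^-16 - A^-20
  A^-8 * (8*d^4 + 2*d^6) = 2*A^4 + 20 + 62*A^-4 + 88*A^-8 + 62*A^-12 + 20*A^-16 + 2*A^-20
  A^-10 * (d^5) = -1 - 5*A^-4 - 10*A^-8 - 10*A^-12 - 5*A^-16 - A^-20
Summing the groups: <K> = -A^16 + A^12 - A^8 + 2*A^4 - 1 + 2*A^-4 - A^-8 + A^-12 - A^-16
Normalise by the writhe: (-A^3)^(-w) = (-A^3)^(0) = 1, so f(A) = 1 * <K> = -A^16 + A^12 - A^8 + 2*A^4 - 1 + 2*A^-4 - A^-8 + A^-12 - A^-16.
Substitute A = t^(-1/4), i.e. A^e → t^(-e/4): V(t) = -t^4 + t^3 - t^2 + 2*t - 1 + 2*t^-1 - t^-2 + t^-3 - t^-4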